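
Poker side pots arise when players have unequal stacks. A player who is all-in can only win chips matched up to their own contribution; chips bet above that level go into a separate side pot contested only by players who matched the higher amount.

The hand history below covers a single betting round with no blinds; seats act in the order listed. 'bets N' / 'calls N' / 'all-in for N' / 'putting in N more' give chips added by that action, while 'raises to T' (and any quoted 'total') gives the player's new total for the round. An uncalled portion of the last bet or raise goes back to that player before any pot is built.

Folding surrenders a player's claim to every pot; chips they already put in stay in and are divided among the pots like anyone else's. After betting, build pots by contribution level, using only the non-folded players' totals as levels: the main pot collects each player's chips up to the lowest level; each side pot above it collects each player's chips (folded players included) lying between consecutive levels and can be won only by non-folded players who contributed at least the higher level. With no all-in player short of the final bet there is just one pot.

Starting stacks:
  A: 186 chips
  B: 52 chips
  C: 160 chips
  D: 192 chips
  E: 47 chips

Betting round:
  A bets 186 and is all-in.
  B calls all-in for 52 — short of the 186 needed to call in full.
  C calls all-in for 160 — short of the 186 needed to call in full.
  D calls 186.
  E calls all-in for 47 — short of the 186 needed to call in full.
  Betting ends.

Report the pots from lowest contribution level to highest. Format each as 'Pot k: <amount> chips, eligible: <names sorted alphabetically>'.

Contributions: A=186, B=52, C=160, D=186, E=47
Pot levels (distinct totals of non-folded players): 47, 52, 160, 186
Layer 1-47: 47 each from A, B, C, D, E = 47*5 = 235 chips; eligible A, B, C, D, E
Layer 48-52: 5 each from A, B, C, D = 5*4 = 20 chips; eligible A, B, C, D
Layer 53-160: 108 each from A, C, D = 108*3 = 324 chips; eligible A, C, D
Layer 161-186: 26 each from A, D = 26*2 = 52 chips; eligible A, D

Pot 1: 235 chips, eligible: A, B, C, D, E
Pot 2: 20 chips, eligible: A, B, C, D
Pot 3: 324 chips, eligible: A, C, D
Pot 4: 52 chips, eligible: A, D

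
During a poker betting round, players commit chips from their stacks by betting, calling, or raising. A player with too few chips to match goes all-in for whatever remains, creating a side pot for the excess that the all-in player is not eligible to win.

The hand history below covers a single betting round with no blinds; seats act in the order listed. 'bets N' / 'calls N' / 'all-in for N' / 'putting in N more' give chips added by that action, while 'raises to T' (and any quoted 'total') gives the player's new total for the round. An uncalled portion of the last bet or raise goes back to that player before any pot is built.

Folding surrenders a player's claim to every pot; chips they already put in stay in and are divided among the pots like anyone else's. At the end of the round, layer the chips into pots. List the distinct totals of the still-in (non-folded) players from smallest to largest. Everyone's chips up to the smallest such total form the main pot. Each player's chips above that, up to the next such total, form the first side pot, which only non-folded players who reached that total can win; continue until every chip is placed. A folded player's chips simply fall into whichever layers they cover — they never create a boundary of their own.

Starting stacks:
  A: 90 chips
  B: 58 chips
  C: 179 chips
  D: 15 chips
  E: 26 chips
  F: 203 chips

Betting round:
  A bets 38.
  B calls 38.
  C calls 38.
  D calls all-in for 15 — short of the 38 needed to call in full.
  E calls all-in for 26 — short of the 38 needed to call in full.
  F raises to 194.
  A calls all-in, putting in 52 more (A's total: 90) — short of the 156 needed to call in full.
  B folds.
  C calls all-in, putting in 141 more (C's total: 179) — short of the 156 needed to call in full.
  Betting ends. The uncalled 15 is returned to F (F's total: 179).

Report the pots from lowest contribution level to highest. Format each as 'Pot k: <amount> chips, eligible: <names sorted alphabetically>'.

Contributions (after 15 returned to F): A=90, B=38, C=179, D=15, E=26, F=179
Folded: B
Pot levels (distinct totals of non-folded players): 15, 26, 90, 179
Layer 1-15: 15 each from A, B, C, D, E, F = 15*6 = 90 chips; eligible A, C, D, E, F
Layer 16-26: 11 each from A, B, C, E, F = 11*5 = 55 chips; eligible A, C, E, F
Layer 27-90: A 64 + B 12 + C 64 + F 64 = 204 chips; eligible A, C, F
Layer 91-179: 89 each from C, F = 89*2 = 178 chips; eligible C, F

Pot 1: 90 chips, eligible: A, C, D, E, F
Pot 2: 55 chips, eligible: A, C, E, F
Pot 3: 204 chips, eligible: A, C, F
Pot 4: 178 chips, eligible: C, F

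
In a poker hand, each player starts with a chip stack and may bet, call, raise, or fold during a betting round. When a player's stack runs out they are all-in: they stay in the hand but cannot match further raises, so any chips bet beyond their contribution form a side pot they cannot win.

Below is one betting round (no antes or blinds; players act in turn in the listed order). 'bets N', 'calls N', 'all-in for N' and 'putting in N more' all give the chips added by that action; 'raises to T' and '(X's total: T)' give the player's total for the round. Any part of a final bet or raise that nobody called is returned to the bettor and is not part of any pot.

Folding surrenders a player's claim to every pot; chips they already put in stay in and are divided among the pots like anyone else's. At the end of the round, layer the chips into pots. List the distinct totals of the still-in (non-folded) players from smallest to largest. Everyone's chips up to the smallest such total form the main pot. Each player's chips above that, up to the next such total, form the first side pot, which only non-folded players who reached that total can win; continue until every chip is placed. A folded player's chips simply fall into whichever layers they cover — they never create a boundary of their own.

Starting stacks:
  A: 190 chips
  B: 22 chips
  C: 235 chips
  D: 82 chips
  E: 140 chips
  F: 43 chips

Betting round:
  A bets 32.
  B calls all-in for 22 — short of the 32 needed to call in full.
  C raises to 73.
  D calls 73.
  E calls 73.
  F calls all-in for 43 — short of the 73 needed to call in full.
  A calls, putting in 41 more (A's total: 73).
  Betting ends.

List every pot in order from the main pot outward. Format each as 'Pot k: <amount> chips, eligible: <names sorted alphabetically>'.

Contributions: A=73, B=22, C=73, D=73, E=73, F=43
Pot levels (distinct totals of non-folded players): 22, 43, 73
Layer 1-22: 22 each from A, B, C, D, E, F = 22*6 = 132 chips; eligible A, B, C, D, E, F
Layer 23-43: 21 each from A, C, D, E, F = 21*5 = 105 chips; eligible A, C, D, E, F
Layer 44-73: 30 each from A, C, D, E = 30*4 = 120 chips; eligible A, C, D, E

Pot 1: 132 chips, eligible: A, B, C, D, E, F
Pot 2: 105 chips, eligible: A, C, D, E, F
Pot 3: 120 chips, eligible: A, C, D, E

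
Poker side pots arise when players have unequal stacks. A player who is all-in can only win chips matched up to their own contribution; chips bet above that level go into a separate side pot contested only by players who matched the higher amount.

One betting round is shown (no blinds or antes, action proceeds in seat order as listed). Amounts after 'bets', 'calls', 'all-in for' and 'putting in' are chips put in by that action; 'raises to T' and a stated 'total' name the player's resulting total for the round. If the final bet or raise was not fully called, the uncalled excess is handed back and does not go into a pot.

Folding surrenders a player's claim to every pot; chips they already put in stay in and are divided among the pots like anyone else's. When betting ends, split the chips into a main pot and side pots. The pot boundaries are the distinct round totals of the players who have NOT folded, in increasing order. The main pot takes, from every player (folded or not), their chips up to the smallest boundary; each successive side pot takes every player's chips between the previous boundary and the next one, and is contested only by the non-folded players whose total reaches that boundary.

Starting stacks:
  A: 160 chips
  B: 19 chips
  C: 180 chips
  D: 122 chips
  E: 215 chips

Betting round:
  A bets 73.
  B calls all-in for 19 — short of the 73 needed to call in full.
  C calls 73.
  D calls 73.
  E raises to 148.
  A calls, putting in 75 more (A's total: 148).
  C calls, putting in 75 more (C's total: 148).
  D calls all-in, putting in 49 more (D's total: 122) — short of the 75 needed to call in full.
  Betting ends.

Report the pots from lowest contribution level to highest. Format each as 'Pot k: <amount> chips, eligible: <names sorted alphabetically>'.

Contributions: A=148, B=19, C=148, D=122, E=148
Pot levels (distinct totals of non-folded players): 19, 122, 148
Layer 1-19: 19 each from A, B, C, D, E = 19*5 = 95 chips; eligible A, B, C, D, E
Layer 20-122: 103 each from A, C, D, E = 103*4 = 412 chips; eligible A, C, D, E
Layer 123-148: 26 each from A, C, E = 26*3 = 78 chips; eligible A, C, E

Pot 1: 95 chips, eligible: A, B, C, D, E
Pot 2: 412 chips, eligible: A, C, D, E
Pot 3: 78 chips, eligible: A, C, E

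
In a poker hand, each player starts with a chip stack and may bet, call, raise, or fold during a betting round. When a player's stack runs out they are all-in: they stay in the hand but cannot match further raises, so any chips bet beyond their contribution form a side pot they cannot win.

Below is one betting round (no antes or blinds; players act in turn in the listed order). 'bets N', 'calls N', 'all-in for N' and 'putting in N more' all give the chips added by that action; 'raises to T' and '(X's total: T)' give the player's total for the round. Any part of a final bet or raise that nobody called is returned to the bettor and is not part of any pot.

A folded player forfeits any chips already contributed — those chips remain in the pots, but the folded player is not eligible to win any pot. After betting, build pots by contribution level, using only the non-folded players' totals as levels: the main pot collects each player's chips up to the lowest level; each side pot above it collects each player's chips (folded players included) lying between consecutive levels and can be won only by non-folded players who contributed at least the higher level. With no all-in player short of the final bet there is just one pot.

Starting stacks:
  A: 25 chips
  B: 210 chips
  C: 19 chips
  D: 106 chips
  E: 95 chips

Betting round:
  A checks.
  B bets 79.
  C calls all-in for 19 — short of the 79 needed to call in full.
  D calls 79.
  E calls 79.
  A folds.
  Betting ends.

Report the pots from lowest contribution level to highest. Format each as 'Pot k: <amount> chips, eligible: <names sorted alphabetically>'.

Contributions: B=79, C=19, D=79, E=79
Folded: A
Pot levels (distinct totals of non-folded players): 19, 79
Layer 1-19: 19 each from B, C, D, E = 19*4 = 76 chips; eligible B, C, D, E
Layer 20-79: 60 each from B, D, E = 60*3 = 180 chips; eligible B, D, E

Pot 1: 76 chips, eligible: B, C, D, E
Pot 2: 180 chips, eligible: B, D, E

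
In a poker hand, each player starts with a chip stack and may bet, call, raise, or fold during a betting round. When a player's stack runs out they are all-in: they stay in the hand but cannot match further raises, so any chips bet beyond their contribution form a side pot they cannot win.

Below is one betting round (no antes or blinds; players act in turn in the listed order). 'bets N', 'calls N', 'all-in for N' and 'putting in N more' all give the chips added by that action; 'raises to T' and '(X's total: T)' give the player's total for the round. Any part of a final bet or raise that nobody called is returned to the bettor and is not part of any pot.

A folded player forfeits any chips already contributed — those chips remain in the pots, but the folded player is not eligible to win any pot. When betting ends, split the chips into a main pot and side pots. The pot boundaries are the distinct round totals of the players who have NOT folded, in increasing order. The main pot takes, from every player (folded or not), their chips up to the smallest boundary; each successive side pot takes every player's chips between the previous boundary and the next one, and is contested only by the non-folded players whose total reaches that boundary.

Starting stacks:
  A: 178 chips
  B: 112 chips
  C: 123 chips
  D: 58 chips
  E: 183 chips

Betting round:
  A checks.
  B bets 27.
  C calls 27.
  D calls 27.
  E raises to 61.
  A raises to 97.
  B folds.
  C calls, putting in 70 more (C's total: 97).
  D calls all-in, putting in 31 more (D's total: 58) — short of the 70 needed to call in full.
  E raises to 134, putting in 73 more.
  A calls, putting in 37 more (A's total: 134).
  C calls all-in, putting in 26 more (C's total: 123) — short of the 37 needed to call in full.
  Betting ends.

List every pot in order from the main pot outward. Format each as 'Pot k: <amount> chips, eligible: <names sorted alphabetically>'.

Contributions: A=134, B=27, C=123, D=58, E=134
Folded: B
Pot levels (distinct totals of non-folded players): 58, 123, 134
Layer 1-58: A 58 + B 27 + C 58 + D 58 + E 58 = 259 chips; eligible A, C, D, E
Layer 59-123: 65 each from A, C, E = 65*3 = 195 chips; eligible A, C, E
Layer 124-134: 11 each from A, E = 11*2 = 22 chips; eligible A, E

Pot 1: 259 chips, eligible: A, C, D, E
Pot 2: 195 chips, eligible: A, C, E
Pot 3: 22 chips, eligible: A, E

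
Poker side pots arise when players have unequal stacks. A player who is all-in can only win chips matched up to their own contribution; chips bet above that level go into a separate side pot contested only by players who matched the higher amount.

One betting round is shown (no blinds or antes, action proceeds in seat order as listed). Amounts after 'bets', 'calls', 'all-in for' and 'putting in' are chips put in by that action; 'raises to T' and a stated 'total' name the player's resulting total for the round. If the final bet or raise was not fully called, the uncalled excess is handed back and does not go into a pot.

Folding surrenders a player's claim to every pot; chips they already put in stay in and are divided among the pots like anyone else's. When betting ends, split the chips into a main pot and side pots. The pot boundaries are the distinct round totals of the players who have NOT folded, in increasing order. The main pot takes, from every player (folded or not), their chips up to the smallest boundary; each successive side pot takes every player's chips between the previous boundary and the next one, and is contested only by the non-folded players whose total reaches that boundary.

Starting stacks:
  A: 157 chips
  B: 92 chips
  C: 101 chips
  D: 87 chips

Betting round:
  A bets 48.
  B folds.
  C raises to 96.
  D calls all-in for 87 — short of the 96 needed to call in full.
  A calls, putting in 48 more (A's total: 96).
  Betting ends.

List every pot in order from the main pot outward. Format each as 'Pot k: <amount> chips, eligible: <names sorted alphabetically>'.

Pot 1: 261 chips, eligible: A, C, D
Pot 2: 18 chips, eligible: A, C

Derivation:
Contributions: A=96, C=96, D=87
Folded: B
Pot levels (distinct totals of non-folded players): 87, 96
Layer 1-87: 87 each from A, C, D = 87*3 = 261 chips; eligible A, C, D
Layer 88-96: 9 each from A, C = 9*2 = 18 chips; eligible A, C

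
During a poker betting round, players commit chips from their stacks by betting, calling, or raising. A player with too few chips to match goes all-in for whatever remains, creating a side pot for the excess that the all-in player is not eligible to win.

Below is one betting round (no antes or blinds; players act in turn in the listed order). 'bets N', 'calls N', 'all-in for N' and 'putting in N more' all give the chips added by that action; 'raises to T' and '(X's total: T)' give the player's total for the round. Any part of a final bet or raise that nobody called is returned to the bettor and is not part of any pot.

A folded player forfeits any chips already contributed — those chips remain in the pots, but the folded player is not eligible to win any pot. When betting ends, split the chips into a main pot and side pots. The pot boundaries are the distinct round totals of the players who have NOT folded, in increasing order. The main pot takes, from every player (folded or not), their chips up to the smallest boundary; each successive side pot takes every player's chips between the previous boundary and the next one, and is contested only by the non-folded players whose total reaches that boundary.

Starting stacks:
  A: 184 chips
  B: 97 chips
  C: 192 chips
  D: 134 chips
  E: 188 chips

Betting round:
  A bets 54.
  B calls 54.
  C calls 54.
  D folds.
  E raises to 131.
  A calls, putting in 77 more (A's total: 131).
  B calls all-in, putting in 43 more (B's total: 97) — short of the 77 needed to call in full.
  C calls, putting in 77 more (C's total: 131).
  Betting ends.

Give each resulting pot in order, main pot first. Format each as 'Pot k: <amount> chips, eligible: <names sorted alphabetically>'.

Pot 1: 388 chips, eligible: A, B, C, E
Pot 2: 102 chips, eligible: A, C, E

Derivation:
Contributions: A=131, B=97, C=131, E=131
Folded: D
Pot levels (distinct totals of non-folded players): 97, 131
Layer 1-97: 97 each from A, B, C, E = 97*4 = 388 chips; eligible A, B, C, E
Layer 98-131: 34 each from A, C, E = 34*3 = 102 chips; eligible A, C, E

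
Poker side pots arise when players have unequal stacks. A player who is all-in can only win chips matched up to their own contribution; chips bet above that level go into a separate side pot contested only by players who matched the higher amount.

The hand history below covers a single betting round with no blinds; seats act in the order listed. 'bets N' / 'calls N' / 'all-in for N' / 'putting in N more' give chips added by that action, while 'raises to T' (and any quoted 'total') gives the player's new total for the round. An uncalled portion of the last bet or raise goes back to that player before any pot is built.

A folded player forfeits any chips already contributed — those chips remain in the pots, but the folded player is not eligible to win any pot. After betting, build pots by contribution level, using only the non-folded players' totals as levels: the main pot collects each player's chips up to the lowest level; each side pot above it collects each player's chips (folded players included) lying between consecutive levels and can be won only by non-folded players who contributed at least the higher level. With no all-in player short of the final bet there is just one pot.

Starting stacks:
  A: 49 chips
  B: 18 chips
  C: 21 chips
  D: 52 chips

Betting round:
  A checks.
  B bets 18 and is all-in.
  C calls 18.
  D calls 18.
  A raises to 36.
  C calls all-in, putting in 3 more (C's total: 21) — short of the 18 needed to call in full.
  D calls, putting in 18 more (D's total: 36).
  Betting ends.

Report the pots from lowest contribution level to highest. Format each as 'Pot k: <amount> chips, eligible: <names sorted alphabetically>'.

Pot 1: 72 chips, eligible: A, B, C, D
Pot 2: 9 chips, eligible: A, C, D
Pot 3: 30 chips, eligible: A, D

Derivation:
Contributions: A=36, B=18, C=21, D=36
Pot levels (distinct totals of non-folded players): 18, 21, 36
Layer 1-18: 18 each from A, B, C, D = 18*4 = 72 chips; eligible A, B, C, D
Layer 19-21: 3 each from A, C, D = 3*3 = 9 chips; eligible A, C, D
Layer 22-36: 15 each from A, D = 15*2 = 30 chips; eligible A, D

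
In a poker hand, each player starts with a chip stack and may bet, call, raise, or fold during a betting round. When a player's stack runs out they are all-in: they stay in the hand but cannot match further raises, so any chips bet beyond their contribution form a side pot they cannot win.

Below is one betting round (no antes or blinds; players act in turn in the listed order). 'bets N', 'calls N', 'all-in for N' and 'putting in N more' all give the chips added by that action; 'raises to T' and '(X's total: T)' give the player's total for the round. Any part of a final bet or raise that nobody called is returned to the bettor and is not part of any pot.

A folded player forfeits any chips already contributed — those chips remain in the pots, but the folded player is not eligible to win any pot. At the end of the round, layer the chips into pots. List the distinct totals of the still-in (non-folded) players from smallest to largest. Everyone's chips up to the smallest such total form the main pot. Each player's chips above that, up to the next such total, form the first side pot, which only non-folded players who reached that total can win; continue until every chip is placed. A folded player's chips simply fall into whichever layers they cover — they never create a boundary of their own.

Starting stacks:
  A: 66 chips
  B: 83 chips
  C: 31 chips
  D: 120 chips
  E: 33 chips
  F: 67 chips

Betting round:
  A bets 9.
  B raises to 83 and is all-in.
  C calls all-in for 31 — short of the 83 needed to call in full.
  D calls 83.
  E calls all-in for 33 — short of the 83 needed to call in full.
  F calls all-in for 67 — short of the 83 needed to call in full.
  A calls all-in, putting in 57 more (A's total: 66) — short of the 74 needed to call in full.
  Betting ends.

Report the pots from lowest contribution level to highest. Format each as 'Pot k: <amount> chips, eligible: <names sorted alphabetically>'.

Contributions: A=66, B=83, C=31, D=83, E=33, F=67
Pot levels (distinct totals of non-folded players): 31, 33, 66, 67, 83
Layer 1-31: 31 each from A, B, C, D, E, F = 31*6 = 186 chips; eligible A, B, C, D, E, F
Layer 32-33: 2 each from A, B, D, E, F = 2*5 = 10 chips; eligible A, B, D, E, F
Layer 34-66: 33 each from A, B, D, F = 33*4 = 132 chips; eligible A, B, D, F
Layer 67-67: 1 each from B, D, F = 1*3 = 3 chips; eligible B, D, F
Layer 68-83: 16 each from B, D = 16*2 = 32 chips; eligible B, D

Pot 1: 186 chips, eligible: A, B, C, D, E, F
Pot 2: 10 chips, eligible: A, B, D, E, F
Pot 3: 132 chips, eligible: A, B, D, F
Pot 4: 3 chips, eligible: B, D, F
Pot 5: 32 chips, eligible: B, D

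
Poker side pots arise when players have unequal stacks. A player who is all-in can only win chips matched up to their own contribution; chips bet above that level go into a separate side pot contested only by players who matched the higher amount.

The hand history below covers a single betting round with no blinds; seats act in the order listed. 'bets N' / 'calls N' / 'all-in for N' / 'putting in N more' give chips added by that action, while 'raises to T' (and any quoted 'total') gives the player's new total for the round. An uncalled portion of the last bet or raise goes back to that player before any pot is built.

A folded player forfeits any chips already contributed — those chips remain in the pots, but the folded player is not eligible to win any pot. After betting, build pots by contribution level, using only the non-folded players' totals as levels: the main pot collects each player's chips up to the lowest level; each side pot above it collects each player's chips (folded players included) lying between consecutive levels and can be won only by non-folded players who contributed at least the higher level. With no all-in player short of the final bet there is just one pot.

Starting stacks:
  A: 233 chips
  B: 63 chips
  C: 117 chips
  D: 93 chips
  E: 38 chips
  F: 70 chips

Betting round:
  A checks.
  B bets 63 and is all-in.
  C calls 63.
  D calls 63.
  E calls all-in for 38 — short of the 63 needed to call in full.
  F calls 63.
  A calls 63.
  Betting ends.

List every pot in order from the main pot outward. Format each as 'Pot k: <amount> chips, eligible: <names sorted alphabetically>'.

Contributions: A=63, B=63, C=63, D=63, E=38, F=63
Pot levels (distinct totals of non-folded players): 38, 63
Layer 1-38: 38 each from A, B, C, D, E, F = 38*6 = 228 chips; eligible A, B, C, D, E, F
Layer 39-63: 25 each from A, B, C, D, F = 25*5 = 125 chips; eligible A, B, C, D, F

Pot 1: 228 chips, eligible: A, B, C, D, E, F
Pot 2: 125 chips, eligible: A, B, C, D, F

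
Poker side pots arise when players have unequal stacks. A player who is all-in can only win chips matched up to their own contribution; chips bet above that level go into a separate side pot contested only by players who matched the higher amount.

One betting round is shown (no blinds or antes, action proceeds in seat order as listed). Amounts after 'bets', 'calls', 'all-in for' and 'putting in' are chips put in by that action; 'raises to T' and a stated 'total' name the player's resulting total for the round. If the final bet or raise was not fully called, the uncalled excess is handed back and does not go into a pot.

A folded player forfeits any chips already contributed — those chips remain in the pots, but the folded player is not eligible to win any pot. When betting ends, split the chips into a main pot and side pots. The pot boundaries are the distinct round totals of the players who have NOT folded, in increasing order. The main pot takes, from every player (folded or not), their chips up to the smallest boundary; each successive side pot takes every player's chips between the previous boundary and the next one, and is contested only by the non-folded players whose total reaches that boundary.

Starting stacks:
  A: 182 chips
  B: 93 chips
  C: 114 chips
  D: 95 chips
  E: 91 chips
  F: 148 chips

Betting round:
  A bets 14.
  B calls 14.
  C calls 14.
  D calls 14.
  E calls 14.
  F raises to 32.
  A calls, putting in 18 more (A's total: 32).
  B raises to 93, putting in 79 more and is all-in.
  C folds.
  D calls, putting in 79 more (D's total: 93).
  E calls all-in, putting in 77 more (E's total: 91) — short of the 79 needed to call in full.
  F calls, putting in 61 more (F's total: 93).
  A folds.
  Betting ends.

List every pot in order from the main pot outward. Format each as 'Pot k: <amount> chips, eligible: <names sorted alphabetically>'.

Contributions: A=32, B=93, C=14, D=93, E=91, F=93
Folded: A, C
Pot levels (distinct totals of non-folded players): 91, 93
Layer 1-91: A 32 + B 91 + C 14 + D 91 + E 91 + F 91 = 410 chips; eligible B, D, E, F
Layer 92-93: 2 each from B, D, F = 2*3 = 6 chips; eligible B, D, F

Pot 1: 410 chips, eligible: B, D, E, F
Pot 2: 6 chips, eligible: B, D, F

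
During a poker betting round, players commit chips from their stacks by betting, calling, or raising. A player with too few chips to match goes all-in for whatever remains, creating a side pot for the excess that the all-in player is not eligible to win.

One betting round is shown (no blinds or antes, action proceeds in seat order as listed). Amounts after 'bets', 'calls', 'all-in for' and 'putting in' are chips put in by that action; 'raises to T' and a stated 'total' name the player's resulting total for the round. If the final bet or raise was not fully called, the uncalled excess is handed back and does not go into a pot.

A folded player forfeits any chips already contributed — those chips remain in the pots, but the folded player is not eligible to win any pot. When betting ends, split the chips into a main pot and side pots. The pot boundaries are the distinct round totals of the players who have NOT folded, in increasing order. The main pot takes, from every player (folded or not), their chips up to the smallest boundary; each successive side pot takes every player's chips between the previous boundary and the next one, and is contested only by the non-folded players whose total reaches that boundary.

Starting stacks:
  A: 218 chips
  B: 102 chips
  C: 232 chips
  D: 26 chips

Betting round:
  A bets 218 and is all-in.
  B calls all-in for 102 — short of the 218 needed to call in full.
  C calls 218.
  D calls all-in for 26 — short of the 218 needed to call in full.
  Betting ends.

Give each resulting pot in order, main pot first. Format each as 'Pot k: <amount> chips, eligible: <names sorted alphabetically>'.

Pot 1: 104 chips, eligible: A, B, C, D
Pot 2: 228 chips, eligible: A, B, C
Pot 3: 232 chips, eligible: A, C

Derivation:
Contributions: A=218, B=102, C=218, D=26
Pot levels (distinct totals of non-folded players): 26, 102, 218
Layer 1-26: 26 each from A, B, C, D = 26*4 = 104 chips; eligible A, B, C, D
Layer 27-102: 76 each from A, B, C = 76*3 = 228 chips; eligible A, B, C
Layer 103-218: 116 each from A, C = 116*2 = 232 chips; eligible A, C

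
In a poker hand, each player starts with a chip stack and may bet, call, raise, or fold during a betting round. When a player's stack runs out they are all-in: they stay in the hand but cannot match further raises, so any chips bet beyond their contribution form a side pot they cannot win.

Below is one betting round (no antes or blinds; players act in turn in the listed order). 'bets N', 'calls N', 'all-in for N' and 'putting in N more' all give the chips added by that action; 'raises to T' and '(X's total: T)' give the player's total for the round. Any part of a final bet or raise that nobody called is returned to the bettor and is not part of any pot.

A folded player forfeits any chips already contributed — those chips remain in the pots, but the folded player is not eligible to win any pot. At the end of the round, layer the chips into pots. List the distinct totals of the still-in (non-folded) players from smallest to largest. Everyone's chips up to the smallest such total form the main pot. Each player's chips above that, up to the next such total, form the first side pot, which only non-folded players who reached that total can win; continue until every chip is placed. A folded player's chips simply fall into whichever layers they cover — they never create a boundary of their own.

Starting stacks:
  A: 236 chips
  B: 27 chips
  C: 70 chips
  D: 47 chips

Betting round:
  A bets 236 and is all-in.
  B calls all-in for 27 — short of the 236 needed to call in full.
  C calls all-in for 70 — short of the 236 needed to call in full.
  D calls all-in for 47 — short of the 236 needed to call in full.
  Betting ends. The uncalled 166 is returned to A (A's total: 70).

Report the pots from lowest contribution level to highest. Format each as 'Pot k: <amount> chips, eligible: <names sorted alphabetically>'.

Pot 1: 108 chips, eligible: A, B, C, D
Pot 2: 60 chips, eligible: A, C, D
Pot 3: 46 chips, eligible: A, C

Derivation:
Contributions (after 166 returned to A): A=70, B=27, C=70, D=47
Pot levels (distinct totals of non-folded players): 27, 47, 70
Layer 1-27: 27 each from A, B, C, D = 27*4 = 108 chips; eligible A, B, C, D
Layer 28-47: 20 each from A, C, D = 20*3 = 60 chips; eligible A, C, D
Layer 48-70: 23 each from A, C = 23*2 = 46 chips; eligible A, C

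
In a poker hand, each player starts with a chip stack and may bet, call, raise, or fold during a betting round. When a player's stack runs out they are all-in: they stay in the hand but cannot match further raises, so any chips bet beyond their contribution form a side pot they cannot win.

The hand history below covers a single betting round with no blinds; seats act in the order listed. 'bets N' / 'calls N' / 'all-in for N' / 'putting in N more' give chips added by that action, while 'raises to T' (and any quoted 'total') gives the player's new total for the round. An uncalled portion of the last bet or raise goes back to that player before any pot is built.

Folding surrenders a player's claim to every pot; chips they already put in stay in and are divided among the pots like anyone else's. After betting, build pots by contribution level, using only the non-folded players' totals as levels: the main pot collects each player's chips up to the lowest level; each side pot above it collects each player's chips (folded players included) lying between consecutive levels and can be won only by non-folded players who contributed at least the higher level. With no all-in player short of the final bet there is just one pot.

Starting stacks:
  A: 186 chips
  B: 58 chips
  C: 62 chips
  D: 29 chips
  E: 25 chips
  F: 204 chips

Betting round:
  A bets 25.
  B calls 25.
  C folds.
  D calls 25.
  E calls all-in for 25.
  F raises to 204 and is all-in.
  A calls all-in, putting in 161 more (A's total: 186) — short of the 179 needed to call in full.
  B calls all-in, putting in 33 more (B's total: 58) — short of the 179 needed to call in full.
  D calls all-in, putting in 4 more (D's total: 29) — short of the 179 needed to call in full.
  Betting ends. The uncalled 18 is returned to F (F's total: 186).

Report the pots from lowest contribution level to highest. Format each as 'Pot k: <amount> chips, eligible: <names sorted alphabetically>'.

Contributions (after 18 returned to F): A=186, B=58, D=29, E=25, F=186
Folded: C
Pot levels (distinct totals of non-folded players): 25, 29, 58, 186
Layer 1-25: 25 each from A, B, D, E, F = 25*5 = 125 chips; eligible A, B, D, E, F
Layer 26-29: 4 each from A, B, D, F = 4*4 = 16 chips; eligible A, B, D, F
Layer 30-58: 29 each from A, B, F = 29*3 = 87 chips; eligible A, B, F
Layer 59-186: 128 each from A, F = 128*2 = 256 chips; eligible A, F

Pot 1: 125 chips, eligible: A, B, D, E, F
Pot 2: 16 chips, eligible: A, B, D, F
Pot 3: 87 chips, eligible: A, B, F
Pot 4: 256 chips, eligible: A, F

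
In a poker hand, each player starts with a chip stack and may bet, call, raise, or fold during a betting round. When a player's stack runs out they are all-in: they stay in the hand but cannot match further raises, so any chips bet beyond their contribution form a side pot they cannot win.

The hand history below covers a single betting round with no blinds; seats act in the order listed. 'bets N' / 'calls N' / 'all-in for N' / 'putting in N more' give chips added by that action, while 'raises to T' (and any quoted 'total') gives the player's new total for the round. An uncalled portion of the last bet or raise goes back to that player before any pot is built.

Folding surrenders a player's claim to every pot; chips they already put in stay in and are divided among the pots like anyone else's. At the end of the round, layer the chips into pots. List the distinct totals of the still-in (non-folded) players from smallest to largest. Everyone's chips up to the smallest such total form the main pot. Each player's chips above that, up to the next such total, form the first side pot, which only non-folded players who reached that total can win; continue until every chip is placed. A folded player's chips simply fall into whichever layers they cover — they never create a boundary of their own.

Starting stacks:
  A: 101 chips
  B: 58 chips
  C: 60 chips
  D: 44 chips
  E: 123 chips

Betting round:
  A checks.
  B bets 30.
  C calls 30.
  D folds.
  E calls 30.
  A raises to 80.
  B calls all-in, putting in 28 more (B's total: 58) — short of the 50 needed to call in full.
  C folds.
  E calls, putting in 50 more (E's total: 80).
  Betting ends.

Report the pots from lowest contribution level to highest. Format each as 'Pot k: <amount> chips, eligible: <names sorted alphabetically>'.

Contributions: A=80, B=58, C=30, E=80
Folded: C, D
Pot levels (distinct totals of non-folded players): 58, 80
Layer 1-58: A 58 + B 58 + C 30 + E 58 = 204 chips; eligible A, B, E
Layer 59-80: 22 each from A, E = 22*2 = 44 chips; eligible A, E

Pot 1: 204 chips, eligible: A, B, E
Pot 2: 44 chips, eligible: A, E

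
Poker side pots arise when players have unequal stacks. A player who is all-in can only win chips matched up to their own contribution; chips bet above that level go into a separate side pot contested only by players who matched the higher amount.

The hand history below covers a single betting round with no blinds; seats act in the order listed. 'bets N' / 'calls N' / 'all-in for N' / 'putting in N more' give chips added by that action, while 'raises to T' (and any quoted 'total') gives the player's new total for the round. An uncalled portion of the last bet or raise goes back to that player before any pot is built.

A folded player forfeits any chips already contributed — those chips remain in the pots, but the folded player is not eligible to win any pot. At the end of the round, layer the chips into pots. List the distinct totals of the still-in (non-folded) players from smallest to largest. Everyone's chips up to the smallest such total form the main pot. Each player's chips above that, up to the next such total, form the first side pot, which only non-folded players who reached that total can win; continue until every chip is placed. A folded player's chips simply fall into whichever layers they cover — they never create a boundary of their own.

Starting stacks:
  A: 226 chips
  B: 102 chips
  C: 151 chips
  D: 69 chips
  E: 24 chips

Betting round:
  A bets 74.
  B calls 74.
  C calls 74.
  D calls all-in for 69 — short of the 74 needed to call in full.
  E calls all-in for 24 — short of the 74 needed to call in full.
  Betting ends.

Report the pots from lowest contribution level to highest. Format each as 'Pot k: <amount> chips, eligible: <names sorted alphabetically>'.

Contributions: A=74, B=74, C=74, D=69, E=24
Pot levels (distinct totals of non-folded players): 24, 69, 74
Layer 1-24: 24 each from A, B, C, D, E = 24*5 = 120 chips; eligible A, B, C, D, E
Layer 25-69: 45 each from A, B, C, D = 45*4 = 180 chips; eligible A, B, C, D
Layer 70-74: 5 each from A, B, C = 5*3 = 15 chips; eligible A, B, C

Pot 1: 120 chips, eligible: A, B, C, D, E
Pot 2: 180 chips, eligible: A, B, C, D
Pot 3: 15 chips, eligible: A, B, C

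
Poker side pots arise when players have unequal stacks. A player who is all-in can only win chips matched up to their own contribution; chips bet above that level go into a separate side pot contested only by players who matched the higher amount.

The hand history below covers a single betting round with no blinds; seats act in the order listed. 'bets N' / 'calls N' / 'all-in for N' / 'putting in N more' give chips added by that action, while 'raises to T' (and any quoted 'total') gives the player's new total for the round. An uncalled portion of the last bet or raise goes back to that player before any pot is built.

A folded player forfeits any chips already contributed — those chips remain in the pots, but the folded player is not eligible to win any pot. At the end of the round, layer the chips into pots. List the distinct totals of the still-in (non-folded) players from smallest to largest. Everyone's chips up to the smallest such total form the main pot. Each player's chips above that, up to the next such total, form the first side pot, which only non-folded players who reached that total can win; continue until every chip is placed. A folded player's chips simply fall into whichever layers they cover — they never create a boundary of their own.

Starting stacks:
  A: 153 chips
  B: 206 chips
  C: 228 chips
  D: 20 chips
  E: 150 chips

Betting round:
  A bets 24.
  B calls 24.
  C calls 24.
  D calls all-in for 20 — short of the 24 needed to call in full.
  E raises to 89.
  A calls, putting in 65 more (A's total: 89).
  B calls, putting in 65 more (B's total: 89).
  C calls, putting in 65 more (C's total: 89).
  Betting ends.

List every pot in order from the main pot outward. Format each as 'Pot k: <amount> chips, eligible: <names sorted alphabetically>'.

Pot 1: 100 chips, eligible: A, B, C, D, E
Pot 2: 276 chips, eligible: A, B, C, E

Derivation:
Contributions: A=89, B=89, C=89, D=20, E=89
Pot levels (distinct totals of non-folded players): 20, 89
Layer 1-20: 20 each from A, B, C, D, E = 20*5 = 100 chips; eligible A, B, C, D, E
Layer 21-89: 69 each from A, B, C, E = 69*4 = 276 chips; eligible A, B, C, E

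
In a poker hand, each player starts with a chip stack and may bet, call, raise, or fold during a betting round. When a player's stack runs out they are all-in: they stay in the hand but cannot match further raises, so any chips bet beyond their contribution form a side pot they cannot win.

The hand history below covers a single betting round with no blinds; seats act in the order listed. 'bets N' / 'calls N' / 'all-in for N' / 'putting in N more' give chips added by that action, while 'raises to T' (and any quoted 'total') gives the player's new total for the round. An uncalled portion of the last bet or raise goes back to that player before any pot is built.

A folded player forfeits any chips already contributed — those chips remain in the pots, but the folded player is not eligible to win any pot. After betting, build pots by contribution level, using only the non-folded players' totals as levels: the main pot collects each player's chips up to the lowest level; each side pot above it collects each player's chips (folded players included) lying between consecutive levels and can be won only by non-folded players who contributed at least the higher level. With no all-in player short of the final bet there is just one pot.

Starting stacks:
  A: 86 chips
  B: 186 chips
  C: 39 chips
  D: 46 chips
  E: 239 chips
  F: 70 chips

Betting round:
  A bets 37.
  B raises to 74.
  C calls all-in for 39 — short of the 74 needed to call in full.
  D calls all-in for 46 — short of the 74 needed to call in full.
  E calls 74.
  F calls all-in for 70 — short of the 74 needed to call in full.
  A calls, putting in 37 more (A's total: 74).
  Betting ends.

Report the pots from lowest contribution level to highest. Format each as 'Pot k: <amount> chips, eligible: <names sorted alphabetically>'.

Contributions: A=74, B=74, C=39, D=46, E=74, F=70
Pot levels (distinct totals of non-folded players): 39, 46, 70, 74
Layer 1-39: 39 each from A, B, C, D, E, F = 39*6 = 234 chips; eligible A, B, C, D, E, F
Layer 40-46: 7 each from A, B, D, E, F = 7*5 = 35 chips; eligible A, B, D, E, F
Layer 47-70: 24 each from A, B, E, F = 24*4 = 96 chips; eligible A, B, E, F
Layer 71-74: 4 each from A, B, E = 4*3 = 12 chips; eligible A, B, E

Pot 1: 234 chips, eligible: A, B, C, D, E, F
Pot 2: 35 chips, eligible: A, B, D, E, F
Pot 3: 96 chips, eligible: A, B, E, F
Pot 4: 12 chips, eligible: A, B, E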